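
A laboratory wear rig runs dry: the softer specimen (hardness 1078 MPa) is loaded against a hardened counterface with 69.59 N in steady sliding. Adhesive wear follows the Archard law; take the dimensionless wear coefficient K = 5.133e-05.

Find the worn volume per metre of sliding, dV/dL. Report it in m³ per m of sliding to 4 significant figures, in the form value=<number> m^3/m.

All arithmetic keeps exact precision, and intermediates are displayed rounded, and rounded once at the end: four significant figures.
Convert: Hardness H = 1078 MPa = 1.078e+09 Pa.
In SI base units, W = 69.59 N, H = 1.078e+09 Pa, K = 5.133e-05.
The wear rate dV/dL = K·W/H (no L dependence): 5.133e-05 · 69.59 / 1.078e+09 = 3.314e-12 m³/m.

value=3.314e-12 m^3/m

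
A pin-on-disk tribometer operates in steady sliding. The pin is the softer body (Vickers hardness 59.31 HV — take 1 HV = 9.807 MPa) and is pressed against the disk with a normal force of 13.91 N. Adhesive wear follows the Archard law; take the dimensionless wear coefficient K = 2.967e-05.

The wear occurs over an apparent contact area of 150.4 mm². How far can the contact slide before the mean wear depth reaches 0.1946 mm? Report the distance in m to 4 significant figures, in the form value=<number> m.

All arithmetic holds exact precision. The intermediates are shown rounded. Rounded once at the end, at 4 significant digits.
Convert: Hardness H = 59.31 HV × 9.807 MPa/HV = 581.7 MPa = 5.817e+08 Pa.
Convert: Contact area A = 150.4 mm² = 1.504e-04 m².
Convert: Depth limit h_lim = 0.1946 mm = 1.946e-04 m.
In SI base units: W = 13.91 N, H = 5.817e+08 Pa, K = 2.967e-05.
Permissible volume V_lim = h_lim·A = 1.946e-04 · 1.504e-04 = 2.927e-08 m³.
Thus life L = V_lim·H/(K·W) = 2.927e-08 · 5.817e+08 / (2.967e-05 · 13.91) = 4.125e+04 m.

value=4.125e+04 m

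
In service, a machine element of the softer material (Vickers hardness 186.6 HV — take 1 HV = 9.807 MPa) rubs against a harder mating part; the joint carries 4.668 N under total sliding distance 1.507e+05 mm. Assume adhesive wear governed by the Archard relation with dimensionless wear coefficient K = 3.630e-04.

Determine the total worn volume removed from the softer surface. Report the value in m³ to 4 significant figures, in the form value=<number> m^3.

The computation keeps exact precision — printed values are rounded, and one final rounding: 4 significant figures.
Path length L = 1.507e+05 mm = 150.7 m.
Hardness H = 186.6 HV × 9.807 MPa/HV = 1830 MPa = 1.830e+09 Pa.
In SI base units: W = 4.668 N, H = 1.830e+09 Pa, K = 3.630e-04.
Wear volume V = K·W·L/H = 3.630e-04 · 4.668 · 150.7 / 1.830e+09 = 1.395e-10 m³.

value=1.395e-10 m^3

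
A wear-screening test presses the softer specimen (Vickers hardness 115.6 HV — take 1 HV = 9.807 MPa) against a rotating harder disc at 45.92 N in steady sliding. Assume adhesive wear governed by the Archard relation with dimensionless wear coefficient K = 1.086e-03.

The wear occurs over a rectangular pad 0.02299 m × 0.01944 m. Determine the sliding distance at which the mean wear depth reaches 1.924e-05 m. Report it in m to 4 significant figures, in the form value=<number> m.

All working math maintains full precision — the intermediates are shown rounded. Rounded just once to 4 significant figures.
Hardness H = 115.6 HV × 9.807 MPa/HV = 1134 MPa = 1.134e+09 Pa.
Contact area A = 0.02299 m × 0.01944 m = 4.469e-04 m².
Restated in SI base units: W = 45.92 N, H = 1.134e+09 Pa, K = 1.086e-03.
At the depth limit, V_lim = h_lim·A = 1.924e-05 · 4.469e-04 = 8.599e-09 m³.
Thus life L = V_lim·H/(K·W) = 8.599e-09 · 1.134e+09 / (1.086e-03 · 45.92) = 195.5 m.

value=195.5 m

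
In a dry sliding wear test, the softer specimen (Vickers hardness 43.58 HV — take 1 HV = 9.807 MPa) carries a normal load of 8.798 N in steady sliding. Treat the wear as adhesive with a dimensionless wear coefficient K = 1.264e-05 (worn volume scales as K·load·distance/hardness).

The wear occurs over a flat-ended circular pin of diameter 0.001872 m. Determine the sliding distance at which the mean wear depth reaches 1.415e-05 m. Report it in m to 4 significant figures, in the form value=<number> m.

Intermediate values are displayed rounded, and all working math maintains exact precision — one final rounding, at four significant figures.
Hardness H = 43.58 HV × 9.807 MPa/HV = 427.4 MPa = 4.274e+08 Pa.
Contact area A = π·d²/4 = π·(0.001872 m)²/4 = 2.752e-06 m².
Collected in SI base units: W = 8.798 N, H = 4.274e+08 Pa, K = 1.264e-05.
Permissible volume V_lim = h_lim·A = 1.415e-05 · 2.752e-06 = 3.895e-11 m³.
Inverting, life L = V_lim·H/(K·W) = 3.895e-11 · 4.274e+08 / (1.264e-05 · 8.798) = 149.7 m.

value=149.7 m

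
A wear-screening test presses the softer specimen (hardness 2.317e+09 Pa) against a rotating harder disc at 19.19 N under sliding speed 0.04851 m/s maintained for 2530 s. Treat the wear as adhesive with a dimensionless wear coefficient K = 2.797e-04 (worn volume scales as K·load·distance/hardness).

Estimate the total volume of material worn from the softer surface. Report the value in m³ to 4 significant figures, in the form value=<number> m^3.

value=2.843e-10 m^3

The intermediates are printed rounded, and all arithmetic holds exact precision, and one last rounding, at 4 significant digits.
The distance L = v·t = 0.04851 m/s × 2530 s = 122.7 m.
SI base units throughout: W = 19.19 N, H = 2.317e+09 Pa, K = 2.797e-04.
Worn volume V = K·W·L/H = 2.797e-04 · 19.19 · 122.7 / 2.317e+09 = 2.843e-10 m³.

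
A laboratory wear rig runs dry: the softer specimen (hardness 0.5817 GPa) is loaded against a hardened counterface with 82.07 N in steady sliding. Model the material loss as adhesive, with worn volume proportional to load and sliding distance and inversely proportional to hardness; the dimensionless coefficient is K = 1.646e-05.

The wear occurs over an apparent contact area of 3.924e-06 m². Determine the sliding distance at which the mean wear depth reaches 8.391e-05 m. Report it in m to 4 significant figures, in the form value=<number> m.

value=141.8 m

The computation carries exact precision, and intermediates appear rounded; one last rounding, at 4 significant figures.
Convert: Hardness H = 0.5817 GPa = 5.817e+08 Pa.
Restated in SI base units: W = 82.07 N, H = 5.817e+08 Pa, K = 1.646e-05.
Allowed volume V_lim = h_lim·A = 8.391e-05 · 3.924e-06 = 3.293e-10 m³.
Inverting, life L = V_lim·H/(K·W) = 3.293e-10 · 5.817e+08 / (1.646e-05 · 82.07) = 141.8 m.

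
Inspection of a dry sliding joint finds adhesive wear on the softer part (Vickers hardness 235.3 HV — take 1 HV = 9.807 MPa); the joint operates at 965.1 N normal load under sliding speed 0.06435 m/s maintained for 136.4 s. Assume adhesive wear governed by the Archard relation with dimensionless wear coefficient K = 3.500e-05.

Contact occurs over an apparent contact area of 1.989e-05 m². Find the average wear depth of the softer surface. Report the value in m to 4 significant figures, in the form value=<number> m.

The algebra carries full precision. Intermediates appear rounded — rounded just once, at 4 significant digits.
Convert: Total distance L = v·t = 0.06435 m/s × 136.4 s = 8.777 m.
Convert: Hardness H = 235.3 HV × 9.807 MPa/HV = 2308 MPa = 2.308e+09 Pa.
Expressed in SI base units: W = 965.1 N, H = 2.308e+09 Pa, K = 3.500e-05.
Archard relation: V = K·W·L/H = 3.500e-05 · 965.1 · 8.777 / 2.308e+09 = 1.285e-10 m³.
Wear depth h = V/A = 1.285e-10 / 1.989e-05 = 6.460e-06 m.

value=6.460e-06 m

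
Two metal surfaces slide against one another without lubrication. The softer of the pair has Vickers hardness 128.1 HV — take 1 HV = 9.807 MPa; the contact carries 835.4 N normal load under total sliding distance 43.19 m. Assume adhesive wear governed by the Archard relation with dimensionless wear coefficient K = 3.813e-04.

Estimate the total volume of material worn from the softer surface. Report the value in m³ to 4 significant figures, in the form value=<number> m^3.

value=1.095e-08 m^3

Every step maintains exact precision, and intermediates are printed rounded. Rounded once at the end to four significant figures.
Convert: Hardness H = 128.1 HV × 9.807 MPa/HV = 1256 MPa = 1.256e+09 Pa.
In SI base units, W = 835.4 N, H = 1.256e+09 Pa, K = 3.813e-04.
Wear volume V = K·W·L/H = 3.813e-04 · 835.4 · 43.19 / 1.256e+09 = 1.095e-08 m³.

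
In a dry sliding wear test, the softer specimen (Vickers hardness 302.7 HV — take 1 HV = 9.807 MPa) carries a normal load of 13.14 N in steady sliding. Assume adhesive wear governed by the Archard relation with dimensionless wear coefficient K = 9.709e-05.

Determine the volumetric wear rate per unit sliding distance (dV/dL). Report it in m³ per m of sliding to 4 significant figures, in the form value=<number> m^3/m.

Intermediate values appear rounded, and the computation keeps full float precision — one last rounding: 4 significant digits.
Hardness H = 302.7 HV × 9.807 MPa/HV = 2969 MPa = 2.969e+09 Pa.
In SI base units, W = 13.14 N, H = 2.969e+09 Pa, K = 9.709e-05.
The wear rate dV/dL = K·W/H (independent of L): 9.709e-05 · 13.14 / 2.969e+09 = 4.298e-13 m³/m.

value=4.298e-13 m^3/m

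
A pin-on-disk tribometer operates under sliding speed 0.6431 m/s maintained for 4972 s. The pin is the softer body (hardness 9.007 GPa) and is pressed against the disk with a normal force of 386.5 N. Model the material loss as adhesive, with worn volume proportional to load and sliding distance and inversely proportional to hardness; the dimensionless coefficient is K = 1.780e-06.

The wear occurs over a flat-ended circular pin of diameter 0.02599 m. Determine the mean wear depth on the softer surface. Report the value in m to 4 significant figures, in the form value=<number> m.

value=4.604e-07 m

All arithmetic carries exact precision; intermediate values appear rounded, and a single final rounding to four significant digits.
Convert: The distance L = v·t = 0.6431 m/s × 4972 s = 3197 m.
Convert: Hardness H = 9.007 GPa = 9.007e+09 Pa.
Convert: Contact area A = π·d²/4 = π·(0.02599 m)²/4 = 5.305e-04 m².
Restated in SI base units: W = 386.5 N, H = 9.007e+09 Pa, K = 1.780e-06.
Volume removed: V = K·W·L/H = 1.780e-06 · 386.5 · 3197 / 9.007e+09 = 2.442e-10 m³.
Depth of wear h = V/A = 2.442e-10 / 5.305e-04 = 4.604e-07 m.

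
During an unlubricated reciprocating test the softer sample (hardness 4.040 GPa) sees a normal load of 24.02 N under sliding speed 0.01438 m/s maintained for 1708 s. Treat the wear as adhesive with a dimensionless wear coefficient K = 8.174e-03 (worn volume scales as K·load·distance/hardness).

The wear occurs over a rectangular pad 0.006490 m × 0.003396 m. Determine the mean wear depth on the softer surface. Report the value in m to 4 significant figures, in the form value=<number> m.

The intermediates are printed rounded, and every step runs at full precision, and rounded once at the end: four significant figures.
Total distance L = v·t = 0.01438 m/s × 1708 s = 24.56 m.
Hardness H = 4.040 GPa = 4.040e+09 Pa.
Contact area A = 0.006490 m × 0.003396 m = 2.204e-05 m².
SI base units throughout: W = 24.02 N, H = 4.040e+09 Pa, K = 8.174e-03.
By Archard's law, V = K·W·L/H = 8.174e-03 · 24.02 · 24.56 / 4.040e+09 = 1.194e-09 m³.
Mean depth h = V/A = 1.194e-09 / 2.204e-05 = 5.416e-05 m.

value=5.416e-05 m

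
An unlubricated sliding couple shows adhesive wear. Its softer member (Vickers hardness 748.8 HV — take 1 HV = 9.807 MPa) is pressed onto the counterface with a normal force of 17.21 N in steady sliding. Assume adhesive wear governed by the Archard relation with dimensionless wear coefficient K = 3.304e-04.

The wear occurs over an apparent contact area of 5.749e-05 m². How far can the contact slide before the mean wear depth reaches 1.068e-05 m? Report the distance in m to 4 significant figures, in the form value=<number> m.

value=792.9 m

The computation holds full precision, and the intermediates appear rounded; rounded once at the end: four significant digits.
Hardness H = 748.8 HV × 9.807 MPa/HV = 7343 MPa = 7.343e+09 Pa.
Expressed in SI base units: W = 17.21 N, H = 7.343e+09 Pa, K = 3.304e-04.
Limit volume V_lim = h_lim·A = 1.068e-05 · 5.749e-05 = 6.140e-10 m³.
Inverting, life L = V_lim·H/(K·W) = 6.140e-10 · 7.343e+09 / (3.304e-04 · 17.21) = 792.9 m.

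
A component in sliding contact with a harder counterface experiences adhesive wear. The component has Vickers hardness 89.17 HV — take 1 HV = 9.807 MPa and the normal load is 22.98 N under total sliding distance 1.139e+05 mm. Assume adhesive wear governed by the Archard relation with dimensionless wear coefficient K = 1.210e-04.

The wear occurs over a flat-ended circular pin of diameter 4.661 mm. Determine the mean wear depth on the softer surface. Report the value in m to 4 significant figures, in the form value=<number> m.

value=2.123e-05 m

Shown intermediates are rounded; all working math carries exact precision; a single final rounding, at 4 significant digits.
Path length L = 1.139e+05 mm = 113.9 m.
Hardness H = 89.17 HV × 9.807 MPa/HV = 874.5 MPa = 8.745e+08 Pa.
Pin diameter d = 4.661 mm = 0.004661 m. Contact area A = π·d²/4 = π·(0.004661 m)²/4 = 1.706e-05 m².
In SI base units: W = 22.98 N, H = 8.745e+08 Pa, K = 1.210e-04.
Archard relation: V = K·W·L/H = 1.210e-04 · 22.98 · 113.9 / 8.745e+08 = 3.622e-10 m³.
Wear depth h = V/A = 3.622e-10 / 1.706e-05 = 2.123e-05 m.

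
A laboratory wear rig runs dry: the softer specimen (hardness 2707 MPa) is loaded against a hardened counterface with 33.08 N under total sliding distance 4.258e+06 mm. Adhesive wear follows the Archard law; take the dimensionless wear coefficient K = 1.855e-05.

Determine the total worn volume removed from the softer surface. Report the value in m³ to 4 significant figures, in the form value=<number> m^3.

Printed values are rounded, and the algebra carries exact precision — rounded just once, at 4 significant figures.
Convert: Distance L = 4.258e+06 mm = 4258 m.
Convert: Hardness H = 2707 MPa = 2.707e+09 Pa.
As SI base values: W = 33.08 N, H = 2.707e+09 Pa, K = 1.855e-05.
Archard relation: V = K·W·L/H = 1.855e-05 · 33.08 · 4258 / 2.707e+09 = 9.652e-10 m³.

value=9.652e-10 m^3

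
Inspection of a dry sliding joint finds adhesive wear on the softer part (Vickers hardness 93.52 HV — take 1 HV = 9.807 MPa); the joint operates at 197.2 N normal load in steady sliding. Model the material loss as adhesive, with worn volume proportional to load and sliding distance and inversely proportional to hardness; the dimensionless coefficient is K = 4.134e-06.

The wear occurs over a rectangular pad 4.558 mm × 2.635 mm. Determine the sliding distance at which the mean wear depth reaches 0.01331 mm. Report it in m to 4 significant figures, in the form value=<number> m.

value=179.8 m

All working math carries full precision — the intermediates are displayed rounded, and rounded once at the end: 4 significant digits.
Hardness H = 93.52 HV × 9.807 MPa/HV = 917.2 MPa = 9.172e+08 Pa.
Pad sides 4.558 mm × 2.635 mm = 0.004558 m × 0.002635 m. Contact area A = 0.004558 m × 0.002635 m = 1.201e-05 m².
Depth limit h_lim = 0.01331 mm = 1.331e-05 m.
Restated in SI base units: W = 197.2 N, H = 9.172e+08 Pa, K = 4.134e-06.
Permissible volume V_lim = h_lim·A = 1.331e-05 · 1.201e-05 = 1.599e-10 m³.
So the life L = V_lim·H/(K·W) = 1.599e-10 · 9.172e+08 / (4.134e-06 · 197.2) = 179.8 m.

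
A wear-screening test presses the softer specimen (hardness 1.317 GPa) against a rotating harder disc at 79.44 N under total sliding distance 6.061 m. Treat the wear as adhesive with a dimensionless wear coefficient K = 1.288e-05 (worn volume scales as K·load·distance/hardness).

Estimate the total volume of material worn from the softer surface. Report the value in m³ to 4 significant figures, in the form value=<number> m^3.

value=4.709e-12 m^3

Intermediate values appear rounded — all arithmetic keeps exact precision. Rounded just once: 4 significant figures.
Convert: Hardness H = 1.317 GPa = 1.317e+09 Pa.
Restated in SI base units: W = 79.44 N, H = 1.317e+09 Pa, K = 1.288e-05.
Apply Archard: V = K·W·L/H = 1.288e-05 · 79.44 · 6.061 / 1.317e+09 = 4.709e-12 m³.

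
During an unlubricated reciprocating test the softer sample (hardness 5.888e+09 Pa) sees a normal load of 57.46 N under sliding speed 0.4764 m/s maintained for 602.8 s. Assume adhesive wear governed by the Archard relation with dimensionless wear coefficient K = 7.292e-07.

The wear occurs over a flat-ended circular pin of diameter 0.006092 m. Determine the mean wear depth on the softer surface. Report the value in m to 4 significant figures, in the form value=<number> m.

value=7.011e-08 m

All arithmetic maintains full float precision. The intermediates appear rounded, and one last rounding to four significant figures.
Total distance L = v·t = 0.4764 m/s × 602.8 s = 287.2 m.
Contact area A = π·d²/4 = π·(0.006092 m)²/4 = 2.915e-05 m².
As SI base values: W = 57.46 N, H = 5.888e+09 Pa, K = 7.292e-07.
The Archard volume V = K·W·L/H = 7.292e-07 · 57.46 · 287.2 / 5.888e+09 = 2.044e-12 m³.
Average depth h = V/A = 2.044e-12 / 2.915e-05 = 7.011e-08 m.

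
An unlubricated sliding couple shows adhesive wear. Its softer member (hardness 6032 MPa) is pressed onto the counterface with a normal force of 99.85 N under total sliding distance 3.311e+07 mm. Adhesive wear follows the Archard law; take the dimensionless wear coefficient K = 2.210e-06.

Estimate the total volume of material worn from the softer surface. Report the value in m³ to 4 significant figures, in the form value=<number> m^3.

Shown intermediates are rounded. All working math holds exact precision, and one last rounding: four significant digits.
Sliding distance L = 3.311e+07 mm = 3.311e+04 m.
Hardness H = 6032 MPa = 6.032e+09 Pa.
Working in SI base units: W = 99.85 N, H = 6.032e+09 Pa, K = 2.210e-06.
By Archard's law, V = K·W·L/H = 2.210e-06 · 99.85 · 3.311e+04 / 6.032e+09 = 1.211e-09 m³.

value=1.211e-09 m^3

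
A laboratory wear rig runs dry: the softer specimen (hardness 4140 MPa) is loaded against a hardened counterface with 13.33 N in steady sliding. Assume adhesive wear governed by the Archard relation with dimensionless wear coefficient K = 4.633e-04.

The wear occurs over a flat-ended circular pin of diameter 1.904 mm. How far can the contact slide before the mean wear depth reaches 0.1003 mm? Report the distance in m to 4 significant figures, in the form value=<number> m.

value=191.4 m

Every step runs at exact precision; printed values are rounded, and a single final rounding to 4 significant digits.
Convert: Hardness H = 4140 MPa = 4.140e+09 Pa.
Convert: Pin diameter d = 1.904 mm = 0.001904 m. Contact area A = π·d²/4 = π·(0.001904 m)²/4 = 2.847e-06 m².
Convert: Depth limit h_lim = 0.1003 mm = 1.003e-04 m.
In SI base units, W = 13.33 N, H = 4.140e+09 Pa, K = 4.633e-04.
Allowed volume V_lim = h_lim·A = 1.003e-04 · 2.847e-06 = 2.856e-10 m³.
Life L = V_lim·H/(K·W) = 2.856e-10 · 4.140e+09 / (4.633e-04 · 13.33) = 191.4 m.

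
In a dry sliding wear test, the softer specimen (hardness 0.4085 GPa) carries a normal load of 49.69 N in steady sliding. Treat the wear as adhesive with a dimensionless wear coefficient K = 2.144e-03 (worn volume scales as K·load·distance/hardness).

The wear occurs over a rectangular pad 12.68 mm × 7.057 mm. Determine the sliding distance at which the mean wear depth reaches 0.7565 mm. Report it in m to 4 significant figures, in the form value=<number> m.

value=259.6 m

The algebra carries exact precision, and intermediates appear rounded, and rounded just once to four significant digits.
Hardness H = 0.4085 GPa = 4.085e+08 Pa.
Pad sides 12.68 mm × 7.057 mm = 0.01268 m × 0.007057 m. Contact area A = 0.01268 m × 0.007057 m = 8.948e-05 m².
Depth limit h_lim = 0.7565 mm = 7.565e-04 m.
SI base units throughout: W = 49.69 N, H = 4.085e+08 Pa, K = 2.144e-03.
Limit volume V_lim = h_lim·A = 7.565e-04 · 8.948e-05 = 6.769e-08 m³.
Sliding life L = V_lim·H/(K·W) = 6.769e-08 · 4.085e+08 / (2.144e-03 · 49.69) = 259.6 m.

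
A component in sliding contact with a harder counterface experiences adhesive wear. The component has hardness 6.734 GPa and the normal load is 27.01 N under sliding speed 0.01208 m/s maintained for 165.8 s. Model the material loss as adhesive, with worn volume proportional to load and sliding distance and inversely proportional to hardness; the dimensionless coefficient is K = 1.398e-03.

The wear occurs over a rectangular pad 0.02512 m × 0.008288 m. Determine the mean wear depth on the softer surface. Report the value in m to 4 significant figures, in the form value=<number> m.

value=5.394e-08 m

Intermediate values are displayed rounded; each operation keeps full precision; one final rounding to four significant figures.
Convert: Path length L = v·t = 0.01208 m/s × 165.8 s = 2.003 m.
Convert: Hardness H = 6.734 GPa = 6.734e+09 Pa.
Convert: Contact area A = 0.02512 m × 0.008288 m = 2.082e-04 m².
Expressed in SI base units: W = 27.01 N, H = 6.734e+09 Pa, K = 1.398e-03.
Apply Archard: V = K·W·L/H = 1.398e-03 · 27.01 · 2.003 / 6.734e+09 = 1.123e-11 m³.
Mean depth h = V/A = 1.123e-11 / 2.082e-04 = 5.394e-08 m.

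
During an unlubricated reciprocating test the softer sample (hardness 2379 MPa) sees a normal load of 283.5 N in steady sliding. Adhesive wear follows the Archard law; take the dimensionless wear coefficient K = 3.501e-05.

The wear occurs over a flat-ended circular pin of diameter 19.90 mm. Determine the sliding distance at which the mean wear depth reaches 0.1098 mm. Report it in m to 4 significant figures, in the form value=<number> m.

The algebra holds full precision; intermediate values appear rounded. Rounded once at the end, at four significant figures.
Hardness H = 2379 MPa = 2.379e+09 Pa.
Pin diameter d = 19.90 mm = 0.01990 m. Contact area A = π·d²/4 = π·(0.01990 m)²/4 = 3.110e-04 m².
Depth limit h_lim = 0.1098 mm = 1.098e-04 m.
In SI base units, W = 283.5 N, H = 2.379e+09 Pa, K = 3.501e-05.
Limit volume V_lim = h_lim·A = 1.098e-04 · 3.110e-04 = 3.415e-08 m³.
Life L = V_lim·H/(K·W) = 3.415e-08 · 2.379e+09 / (3.501e-05 · 283.5) = 8186 m.

value=8186 m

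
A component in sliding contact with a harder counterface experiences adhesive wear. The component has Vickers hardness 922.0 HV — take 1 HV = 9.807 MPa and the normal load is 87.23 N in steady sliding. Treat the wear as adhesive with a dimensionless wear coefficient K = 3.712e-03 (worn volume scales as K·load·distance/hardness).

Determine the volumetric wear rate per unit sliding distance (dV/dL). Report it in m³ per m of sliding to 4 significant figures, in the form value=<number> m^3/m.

value=3.581e-11 m^3/m

The algebra maintains full float precision — the intermediates are printed rounded — rounded once at the end to 4 significant figures.
Convert: Hardness H = 922.0 HV × 9.807 MPa/HV = 9042 MPa = 9.042e+09 Pa.
Working in SI base units: W = 87.23 N, H = 9.042e+09 Pa, K = 3.712e-03.
Wear rate dV/dL = K·W/H (no L dependence): 3.712e-03 · 87.23 / 9.042e+09 = 3.581e-11 m³/m.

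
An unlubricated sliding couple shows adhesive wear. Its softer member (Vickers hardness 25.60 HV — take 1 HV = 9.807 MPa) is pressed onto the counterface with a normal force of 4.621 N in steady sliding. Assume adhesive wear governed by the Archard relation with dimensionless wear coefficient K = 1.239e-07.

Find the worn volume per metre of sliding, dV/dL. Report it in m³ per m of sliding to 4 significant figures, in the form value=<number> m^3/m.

All arithmetic maintains full precision. Intermediate values are printed rounded. Rounded just once: four significant figures.
Convert: Hardness H = 25.60 HV × 9.807 MPa/HV = 251.1 MPa = 2.511e+08 Pa.
SI base units throughout: W = 4.621 N, H = 2.511e+08 Pa, K = 1.239e-07.
Sliding wear rate dV/dL = K·W/H, so: 1.239e-07 · 4.621 / 2.511e+08 = 2.281e-15 m³/m.

value=2.281e-15 m^3/m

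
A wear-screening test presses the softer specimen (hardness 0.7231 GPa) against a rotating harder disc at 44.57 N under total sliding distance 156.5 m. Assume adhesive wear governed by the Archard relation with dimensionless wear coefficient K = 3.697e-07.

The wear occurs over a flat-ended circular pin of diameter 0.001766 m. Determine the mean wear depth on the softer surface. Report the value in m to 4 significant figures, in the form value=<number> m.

value=1.456e-06 m

Intermediate values are printed rounded — all working math maintains exact precision, and rounded just once to 4 significant figures.
Hardness H = 0.7231 GPa = 7.231e+08 Pa.
Contact area A = π·d²/4 = π·(0.001766 m)²/4 = 2.449e-06 m².
Restated in SI base units: W = 44.57 N, H = 7.231e+08 Pa, K = 3.697e-07.
Worn volume V = K·W·L/H = 3.697e-07 · 44.57 · 156.5 / 7.231e+08 = 3.566e-12 m³.
Mean depth h = V/A = 3.566e-12 / 2.449e-06 = 1.456e-06 m.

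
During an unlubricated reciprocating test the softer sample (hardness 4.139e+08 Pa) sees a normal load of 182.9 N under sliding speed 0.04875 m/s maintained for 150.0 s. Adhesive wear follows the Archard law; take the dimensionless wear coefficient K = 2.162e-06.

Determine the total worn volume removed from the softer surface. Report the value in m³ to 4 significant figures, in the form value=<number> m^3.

value=6.986e-12 m^3

Each operation holds full float precision, and intermediates are displayed rounded. Rounded once at the end, at four significant figures.
Convert: Total distance L = v·t = 0.04875 m/s × 150.0 s = 7.312 m.
Restated in SI base units: W = 182.9 N, H = 4.139e+08 Pa, K = 2.162e-06.
The Archard volume V = K·W·L/H = 2.162e-06 · 182.9 · 7.312 / 4.139e+08 = 6.986e-12 m³.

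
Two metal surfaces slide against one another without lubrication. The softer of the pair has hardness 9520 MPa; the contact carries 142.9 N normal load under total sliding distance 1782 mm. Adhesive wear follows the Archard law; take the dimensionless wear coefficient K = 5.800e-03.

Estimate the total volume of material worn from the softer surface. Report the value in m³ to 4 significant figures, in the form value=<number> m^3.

value=1.551e-10 m^3

Intermediate values appear rounded. Each operation maintains exact precision; a lone final rounding, at four significant figures.
Convert: Path length L = 1782 mm = 1.782 m.
Convert: Hardness H = 9520 MPa = 9.520e+09 Pa.
Collected in SI base units: W = 142.9 N, H = 9.520e+09 Pa, K = 5.800e-03.
Apply Archard: V = K·W·L/H = 5.800e-03 · 142.9 · 1.782 / 9.520e+09 = 1.551e-10 m³.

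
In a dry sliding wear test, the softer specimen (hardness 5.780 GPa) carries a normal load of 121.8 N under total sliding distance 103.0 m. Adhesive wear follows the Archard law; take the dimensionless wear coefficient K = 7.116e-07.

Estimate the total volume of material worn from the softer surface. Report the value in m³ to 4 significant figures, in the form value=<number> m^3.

Each operation holds full float precision; quoted intermediates are rounded; a single final rounding to 4 significant figures.
Convert: Hardness H = 5.780 GPa = 5.780e+09 Pa.
In SI base units, W = 121.8 N, H = 5.780e+09 Pa, K = 7.116e-07.
Volume removed: V = K·W·L/H = 7.116e-07 · 121.8 · 103.0 / 5.780e+09 = 1.545e-12 m³.

value=1.545e-12 m^3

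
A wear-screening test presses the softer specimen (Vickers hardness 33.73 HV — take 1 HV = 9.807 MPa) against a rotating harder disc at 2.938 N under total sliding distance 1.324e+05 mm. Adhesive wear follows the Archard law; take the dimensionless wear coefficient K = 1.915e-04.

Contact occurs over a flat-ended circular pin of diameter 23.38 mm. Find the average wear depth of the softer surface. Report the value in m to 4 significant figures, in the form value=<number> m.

value=5.245e-07 m

All working math carries full float precision — shown intermediates are rounded. Rounded just once: four significant figures.
Distance covered L = 1.324e+05 mm = 132.4 m.
Hardness H = 33.73 HV × 9.807 MPa/HV = 330.8 MPa = 3.308e+08 Pa.
Pin diameter d = 23.38 mm = 0.02338 m. Contact area A = π·d²/4 = π·(0.02338 m)²/4 = 4.293e-04 m².
Expressed in SI base units: W = 2.938 N, H = 3.308e+08 Pa, K = 1.915e-04.
Volume removed: V = K·W·L/H = 1.915e-04 · 2.938 · 132.4 / 3.308e+08 = 2.252e-10 m³.
Wear depth h = V/A = 2.252e-10 / 4.293e-04 = 5.245e-07 m.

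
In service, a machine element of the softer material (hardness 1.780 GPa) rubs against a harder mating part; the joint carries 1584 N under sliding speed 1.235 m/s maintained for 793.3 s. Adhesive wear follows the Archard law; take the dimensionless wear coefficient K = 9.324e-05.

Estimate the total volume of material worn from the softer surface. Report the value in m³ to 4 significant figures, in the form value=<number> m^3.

value=8.129e-08 m^3

The computation keeps full precision — the intermediates are printed rounded — a lone final rounding to 4 significant figures.
Distance covered L = v·t = 1.235 m/s × 793.3 s = 979.7 m.
Hardness H = 1.780 GPa = 1.780e+09 Pa.
As SI base values: W = 1584 N, H = 1.780e+09 Pa, K = 9.324e-05.
Apply Archard: V = K·W·L/H = 9.324e-05 · 1584 · 979.7 / 1.780e+09 = 8.129e-08 m³.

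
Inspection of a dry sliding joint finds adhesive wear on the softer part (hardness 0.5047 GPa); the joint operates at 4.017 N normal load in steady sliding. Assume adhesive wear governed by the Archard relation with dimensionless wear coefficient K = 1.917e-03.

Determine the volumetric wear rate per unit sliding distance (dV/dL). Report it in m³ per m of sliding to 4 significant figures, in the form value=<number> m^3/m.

value=1.526e-11 m^3/m

Every step runs at exact precision; printed values are rounded, and a lone final rounding, at 4 significant figures.
Hardness H = 0.5047 GPa = 5.047e+08 Pa.
Expressed in SI base units: W = 4.017 N, H = 5.047e+08 Pa, K = 1.917e-03.
Volumetric rate dV/dL = K·W/H (no L dependence): 1.917e-03 · 4.017 / 5.047e+08 = 1.526e-11 m³/m.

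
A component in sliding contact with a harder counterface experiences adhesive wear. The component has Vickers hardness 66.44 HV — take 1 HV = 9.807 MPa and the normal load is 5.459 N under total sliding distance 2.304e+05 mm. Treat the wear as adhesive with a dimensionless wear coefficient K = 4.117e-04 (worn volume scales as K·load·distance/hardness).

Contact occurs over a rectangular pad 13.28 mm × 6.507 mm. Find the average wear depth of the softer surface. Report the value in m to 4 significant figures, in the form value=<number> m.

The intermediates are printed rounded, and all arithmetic carries exact precision — rounded just once to four significant figures.
Convert: Distance covered L = 2.304e+05 mm = 230.4 m.
Convert: Hardness H = 66.44 HV × 9.807 MPa/HV = 651.6 MPa = 6.516e+08 Pa.
Convert: Pad sides 13.28 mm × 6.507 mm = 0.01328 m × 0.006507 m. Contact area A = 0.01328 m × 0.006507 m = 8.641e-05 m².
Restated in SI base units: W = 5.459 N, H = 6.516e+08 Pa, K = 4.117e-04.
Archard volume V = K·W·L/H = 4.117e-04 · 5.459 · 230.4 / 6.516e+08 = 7.947e-10 m³.
Mean depth h = V/A = 7.947e-10 / 8.641e-05 = 9.197e-06 m.

value=9.197e-06 m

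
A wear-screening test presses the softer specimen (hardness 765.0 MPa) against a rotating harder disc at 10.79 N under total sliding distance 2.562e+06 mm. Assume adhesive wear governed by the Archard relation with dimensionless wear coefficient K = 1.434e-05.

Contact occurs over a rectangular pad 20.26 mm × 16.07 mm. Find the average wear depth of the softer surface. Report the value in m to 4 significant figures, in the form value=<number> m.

value=1.592e-06 m

Each operation holds exact precision; intermediates are shown rounded. Rounded just once, at four significant digits.
Convert: Path length L = 2.562e+06 mm = 2562 m.
Convert: Hardness H = 765.0 MPa = 7.650e+08 Pa.
Convert: Pad sides 20.26 mm × 16.07 mm = 0.02026 m × 0.01607 m. Contact area A = 0.02026 m × 0.01607 m = 3.256e-04 m².
Restated in SI base units: W = 10.79 N, H = 7.650e+08 Pa, K = 1.434e-05.
Wear volume V = K·W·L/H = 1.434e-05 · 10.79 · 2562 / 7.650e+08 = 5.182e-10 m³.
Mean depth h = V/A = 5.182e-10 / 3.256e-04 = 1.592e-06 m.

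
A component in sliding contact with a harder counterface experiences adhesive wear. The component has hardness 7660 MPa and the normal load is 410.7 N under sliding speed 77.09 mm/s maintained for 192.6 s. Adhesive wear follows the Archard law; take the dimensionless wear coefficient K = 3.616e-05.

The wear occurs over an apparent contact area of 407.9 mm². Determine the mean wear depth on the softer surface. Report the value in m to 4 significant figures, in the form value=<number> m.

Intermediates are printed rounded, and all arithmetic maintains full float precision; rounded once at the end to four significant figures.
Convert: Sliding speed v = 77.09 mm/s = 0.07709 m/s. The distance L = v·t = 0.07709 m/s × 192.6 s = 14.85 m.
Convert: Hardness H = 7660 MPa = 7.660e+09 Pa.
Convert: Contact area A = 407.9 mm² = 4.079e-04 m².
SI base units throughout: W = 410.7 N, H = 7.660e+09 Pa, K = 3.616e-05.
Worn volume V = K·W·L/H = 3.616e-05 · 410.7 · 14.85 / 7.660e+09 = 2.879e-11 m³.
Depth of wear h = V/A = 2.879e-11 / 4.079e-04 = 7.057e-08 m.

value=7.057e-08 m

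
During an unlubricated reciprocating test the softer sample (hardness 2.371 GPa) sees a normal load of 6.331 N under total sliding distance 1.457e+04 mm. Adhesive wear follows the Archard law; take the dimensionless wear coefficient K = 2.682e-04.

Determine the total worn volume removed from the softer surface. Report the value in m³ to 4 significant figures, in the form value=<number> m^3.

Intermediates are displayed rounded, and all working math holds full precision; a single final rounding to four significant digits.
Convert: Path length L = 1.457e+04 mm = 14.57 m.
Convert: Hardness H = 2.371 GPa = 2.371e+09 Pa.
Expressed in SI base units: W = 6.331 N, H = 2.371e+09 Pa, K = 2.682e-04.
Volume removed: V = K·W·L/H = 2.682e-04 · 6.331 · 14.57 / 2.371e+09 = 1.043e-11 m³.

value=1.043e-11 m^3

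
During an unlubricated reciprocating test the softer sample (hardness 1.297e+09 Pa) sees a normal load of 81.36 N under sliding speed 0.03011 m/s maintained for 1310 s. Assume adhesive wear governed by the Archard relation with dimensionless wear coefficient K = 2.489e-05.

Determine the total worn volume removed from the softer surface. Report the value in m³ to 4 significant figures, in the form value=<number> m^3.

All working math carries exact precision. Quoted intermediates are rounded; a single final rounding to 4 significant digits.
Convert: Path length L = v·t = 0.03011 m/s × 1310 s = 39.44 m.
As SI base values: W = 81.36 N, H = 1.297e+09 Pa, K = 2.489e-05.
The Archard volume V = K·W·L/H = 2.489e-05 · 81.36 · 39.44 / 1.297e+09 = 6.159e-11 m³.

value=6.159e-11 m^3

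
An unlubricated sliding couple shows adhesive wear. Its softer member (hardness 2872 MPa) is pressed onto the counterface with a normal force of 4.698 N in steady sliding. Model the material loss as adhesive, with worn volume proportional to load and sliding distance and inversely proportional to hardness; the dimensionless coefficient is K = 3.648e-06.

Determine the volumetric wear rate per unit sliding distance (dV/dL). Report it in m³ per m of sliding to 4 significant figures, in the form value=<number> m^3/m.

value=5.967e-15 m^3/m

Intermediate values are shown rounded; every step keeps full precision — a lone final rounding: 4 significant digits.
Convert: Hardness H = 2872 MPa = 2.872e+09 Pa.
Working in SI base units: W = 4.698 N, H = 2.872e+09 Pa, K = 3.648e-06.
Rate of wear dV/dL = K·W/H: 3.648e-06 · 4.698 / 2.872e+09 = 5.967e-15 m³/m.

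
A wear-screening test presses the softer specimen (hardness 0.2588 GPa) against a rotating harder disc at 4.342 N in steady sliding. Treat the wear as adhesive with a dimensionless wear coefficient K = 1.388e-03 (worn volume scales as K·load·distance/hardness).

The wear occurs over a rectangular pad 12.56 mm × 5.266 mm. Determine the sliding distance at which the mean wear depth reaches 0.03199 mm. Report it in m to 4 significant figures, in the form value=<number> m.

All working math runs at exact precision; intermediate values appear rounded. Rounded once at the end: 4 significant digits.
Convert: Hardness H = 0.2588 GPa = 2.588e+08 Pa.
Convert: Pad sides 12.56 mm × 5.266 mm = 0.01256 m × 0.005266 m. Contact area A = 0.01256 m × 0.005266 m = 6.614e-05 m².
Convert: Depth limit h_lim = 0.03199 mm = 3.199e-05 m.
Working in SI base units: W = 4.342 N, H = 2.588e+08 Pa, K = 1.388e-03.
Allowed volume V_lim = h_lim·A = 3.199e-05 · 6.614e-05 = 2.116e-09 m³.
So the life L = V_lim·H/(K·W) = 2.116e-09 · 2.588e+08 / (1.388e-03 · 4.342) = 90.86 m.

value=90.86 m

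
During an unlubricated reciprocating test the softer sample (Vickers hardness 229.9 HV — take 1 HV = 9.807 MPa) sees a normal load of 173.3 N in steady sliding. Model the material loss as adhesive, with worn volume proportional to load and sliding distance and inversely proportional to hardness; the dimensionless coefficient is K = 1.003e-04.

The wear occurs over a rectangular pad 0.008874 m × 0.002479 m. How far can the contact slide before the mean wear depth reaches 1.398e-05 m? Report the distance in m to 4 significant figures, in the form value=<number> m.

The intermediates are printed rounded — all working math maintains full precision, and one last rounding to four significant figures.
Hardness H = 229.9 HV × 9.807 MPa/HV = 2255 MPa = 2.255e+09 Pa.
Contact area A = 0.008874 m × 0.002479 m = 2.200e-05 m².
Collected in SI base units: W = 173.3 N, H = 2.255e+09 Pa, K = 1.003e-04.
Permissible volume V_lim = h_lim·A = 1.398e-05 · 2.200e-05 = 3.075e-10 m³.
Sliding life L = V_lim·H/(K·W) = 3.075e-10 · 2.255e+09 / (1.003e-04 · 173.3) = 39.89 m.

value=39.89 m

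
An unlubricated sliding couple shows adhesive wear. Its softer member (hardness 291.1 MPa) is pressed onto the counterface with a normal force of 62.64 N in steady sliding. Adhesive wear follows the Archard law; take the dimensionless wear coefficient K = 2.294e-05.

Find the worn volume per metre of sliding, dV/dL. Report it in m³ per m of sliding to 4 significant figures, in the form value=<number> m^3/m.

Every step runs at full float precision. Intermediate values are printed rounded, and one last rounding, at 4 significant digits.
Hardness H = 291.1 MPa = 2.911e+08 Pa.
SI base units throughout: W = 62.64 N, H = 2.911e+08 Pa, K = 2.294e-05.
Rate of wear dV/dL = K·W/H — distance-free: 2.294e-05 · 62.64 / 2.911e+08 = 4.936e-12 m³/m.

value=4.936e-12 m^3/m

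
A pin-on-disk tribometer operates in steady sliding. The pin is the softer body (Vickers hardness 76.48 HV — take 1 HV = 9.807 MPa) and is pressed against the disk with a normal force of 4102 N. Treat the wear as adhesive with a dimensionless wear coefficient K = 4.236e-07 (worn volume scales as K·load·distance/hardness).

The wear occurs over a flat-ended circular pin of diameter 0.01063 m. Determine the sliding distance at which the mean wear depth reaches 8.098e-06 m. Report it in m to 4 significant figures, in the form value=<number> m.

All working math runs at full precision, and intermediates are shown rounded. Rounded just once: four significant digits.
Convert: Hardness H = 76.48 HV × 9.807 MPa/HV = 750.0 MPa = 7.500e+08 Pa.
Convert: Contact area A = π·d²/4 = π·(0.01063 m)²/4 = 8.875e-05 m².
In SI base units, W = 4102 N, H = 7.500e+08 Pa, K = 4.236e-07.
At the depth limit, V_lim = h_lim·A = 8.098e-06 · 8.875e-05 = 7.187e-10 m³.
Inverting, life L = V_lim·H/(K·W) = 7.187e-10 · 7.500e+08 / (4.236e-07 · 4102) = 310.2 m.

value=310.2 m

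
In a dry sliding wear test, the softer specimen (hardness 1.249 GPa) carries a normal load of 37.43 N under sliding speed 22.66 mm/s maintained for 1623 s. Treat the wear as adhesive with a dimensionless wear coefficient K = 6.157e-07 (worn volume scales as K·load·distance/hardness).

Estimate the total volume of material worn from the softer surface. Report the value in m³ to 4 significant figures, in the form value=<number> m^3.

Intermediate values are displayed rounded — all arithmetic maintains exact precision, and a lone final rounding, at 4 significant digits.
Sliding speed v = 22.66 mm/s = 0.02266 m/s. Distance covered L = v·t = 0.02266 m/s × 1623 s = 36.78 m.
Hardness H = 1.249 GPa = 1.249e+09 Pa.
SI base units throughout: W = 37.43 N, H = 1.249e+09 Pa, K = 6.157e-07.
By Archard's law, V = K·W·L/H = 6.157e-07 · 37.43 · 36.78 / 1.249e+09 = 6.786e-13 m³.

value=6.786e-13 m^3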